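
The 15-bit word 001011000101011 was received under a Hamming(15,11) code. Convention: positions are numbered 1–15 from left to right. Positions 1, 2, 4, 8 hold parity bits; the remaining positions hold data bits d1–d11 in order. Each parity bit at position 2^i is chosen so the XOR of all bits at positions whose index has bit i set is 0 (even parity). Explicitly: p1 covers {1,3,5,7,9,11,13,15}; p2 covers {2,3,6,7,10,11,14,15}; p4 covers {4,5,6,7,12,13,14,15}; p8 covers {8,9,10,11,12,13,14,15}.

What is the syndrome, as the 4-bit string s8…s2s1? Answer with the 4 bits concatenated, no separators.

0111

s1 (pos 1,3,5,7,9,11,13,15): 0⊕1⊕1⊕0⊕0⊕0⊕0⊕1 = 1
s2 (pos 2,3,6,7,10,11,14,15): 0⊕1⊕1⊕0⊕1⊕0⊕1⊕1 = 1
s4 (pos 4,5,6,7,12,13,14,15): 0⊕1⊕1⊕0⊕1⊕0⊕1⊕1 = 1
s8 (pos 8,9,10,11,12,13,14,15): 0⊕0⊕1⊕0⊕1⊕0⊕1⊕1 = 0
Syndrome s8…s1 = 0111 → error at position 7.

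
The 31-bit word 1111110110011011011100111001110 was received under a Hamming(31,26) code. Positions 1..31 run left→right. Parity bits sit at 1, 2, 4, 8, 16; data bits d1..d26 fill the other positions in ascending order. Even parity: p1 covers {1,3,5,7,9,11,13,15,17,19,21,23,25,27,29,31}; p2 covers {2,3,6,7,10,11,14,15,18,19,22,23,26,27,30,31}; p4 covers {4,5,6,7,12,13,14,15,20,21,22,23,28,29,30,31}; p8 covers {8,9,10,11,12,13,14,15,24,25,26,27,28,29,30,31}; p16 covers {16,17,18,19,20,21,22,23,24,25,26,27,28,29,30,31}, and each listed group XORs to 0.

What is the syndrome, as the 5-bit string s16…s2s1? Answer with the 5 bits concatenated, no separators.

s1 (pos 1,3,5,7,9,11,13,15,17,19,21,23,25,27,29,31): 1⊕1⊕1⊕0⊕1⊕0⊕1⊕1⊕0⊕1⊕0⊕1⊕1⊕0⊕1⊕0 = 0
s2 (pos 2,3,6,7,10,11,14,15,18,19,22,23,26,27,30,31): 1⊕1⊕1⊕0⊕0⊕0⊕0⊕1⊕1⊕1⊕0⊕1⊕0⊕0⊕1⊕0 = 0
s4 (pos 4,5,6,7,12,13,14,15,20,21,22,23,28,29,30,31): 1⊕1⊕1⊕0⊕1⊕1⊕0⊕1⊕1⊕0⊕0⊕1⊕1⊕1⊕1⊕0 = 1
s8 (pos 8,9,10,11,12,13,14,15,24,25,26,27,28,29,30,31): 1⊕1⊕0⊕0⊕1⊕1⊕0⊕1⊕1⊕1⊕0⊕0⊕1⊕1⊕1⊕0 = 0
s16 (pos 16,17,18,19,20,21,22,23,24,25,26,27,28,29,30,31): 1⊕0⊕1⊕1⊕1⊕0⊕0⊕1⊕1⊕1⊕0⊕0⊕1⊕1⊕1⊕0 = 0
Syndrome s16…s1 = 00100 → error at position 4.

00100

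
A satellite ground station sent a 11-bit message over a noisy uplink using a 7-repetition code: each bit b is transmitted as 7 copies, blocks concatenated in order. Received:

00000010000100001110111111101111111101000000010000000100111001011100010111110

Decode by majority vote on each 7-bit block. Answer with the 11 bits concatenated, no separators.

00111000111

Block 1 (0000001): 1 one → 0
Block 2 (0000100): 1 one → 0
Block 3 (0011101): 4 ones → 1
Block 4 (1111110): 6 ones → 1
Block 5 (1111111): 7 ones → 1
Block 6 (1010000): 2 ones → 0
Block 7 (0001000): 1 one → 0
Block 8 (0000100): 1 one → 0
Block 9 (1110010): 4 ones → 1
Block 10 (1110001): 4 ones → 1
Block 11 (0111110): 5 ones → 1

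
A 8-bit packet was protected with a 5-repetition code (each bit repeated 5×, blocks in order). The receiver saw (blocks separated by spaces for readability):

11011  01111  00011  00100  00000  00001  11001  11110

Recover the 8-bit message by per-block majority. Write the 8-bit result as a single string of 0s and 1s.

11000011

Block 1 (11011): 4 ones → 1
Block 2 (01111): 4 ones → 1
Block 3 (00011): 2 ones → 0
Block 4 (00100): 1 one → 0
Block 5 (00000): 0 ones → 0
Block 6 (00001): 1 one → 0
Block 7 (11001): 3 ones → 1
Block 8 (11110): 4 ones → 1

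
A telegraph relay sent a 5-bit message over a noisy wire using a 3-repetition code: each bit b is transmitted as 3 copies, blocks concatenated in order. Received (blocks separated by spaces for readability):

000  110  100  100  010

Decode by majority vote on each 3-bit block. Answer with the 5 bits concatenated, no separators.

01000

Block 1 (000): 0 ones → 0
Block 2 (110): 2 ones → 1
Block 3 (100): 1 one → 0
Block 4 (100): 1 one → 0
Block 5 (010): 1 one → 0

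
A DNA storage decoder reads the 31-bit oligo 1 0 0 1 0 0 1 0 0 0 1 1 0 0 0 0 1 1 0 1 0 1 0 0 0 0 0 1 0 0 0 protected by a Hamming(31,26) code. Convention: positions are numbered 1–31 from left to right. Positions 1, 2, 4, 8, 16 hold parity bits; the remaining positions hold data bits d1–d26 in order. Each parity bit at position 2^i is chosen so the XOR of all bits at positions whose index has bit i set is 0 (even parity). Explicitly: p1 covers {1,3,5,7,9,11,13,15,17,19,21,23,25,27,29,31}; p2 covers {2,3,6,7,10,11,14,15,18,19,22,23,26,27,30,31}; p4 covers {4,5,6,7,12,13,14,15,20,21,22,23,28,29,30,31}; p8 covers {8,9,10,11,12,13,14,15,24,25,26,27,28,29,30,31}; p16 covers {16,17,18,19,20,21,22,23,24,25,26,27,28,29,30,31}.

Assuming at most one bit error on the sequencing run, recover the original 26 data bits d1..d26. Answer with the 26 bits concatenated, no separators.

00010011000110101010001000

s1 (pos 1,3,5,7,9,11,13,15,17,19,21,23,25,27,29,31): 1⊕0⊕0⊕1⊕0⊕1⊕0⊕0⊕1⊕0⊕0⊕0⊕0⊕0⊕0⊕0 = 0
s2 (pos 2,3,6,7,10,11,14,15,18,19,22,23,26,27,30,31): 0⊕0⊕0⊕1⊕0⊕1⊕0⊕0⊕1⊕0⊕1⊕0⊕0⊕0⊕0⊕0 = 0
s4 (pos 4,5,6,7,12,13,14,15,20,21,22,23,28,29,30,31): 1⊕0⊕0⊕1⊕1⊕0⊕0⊕0⊕1⊕0⊕1⊕0⊕1⊕0⊕0⊕0 = 0
s8 (pos 8,9,10,11,12,13,14,15,24,25,26,27,28,29,30,31): 0⊕0⊕0⊕1⊕1⊕0⊕0⊕0⊕0⊕0⊕0⊕0⊕1⊕0⊕0⊕0 = 1
s16 (pos 16,17,18,19,20,21,22,23,24,25,26,27,28,29,30,31): 0⊕1⊕1⊕0⊕1⊕0⊕1⊕0⊕0⊕0⊕0⊕0⊕1⊕0⊕0⊕0 = 1
Syndrome s16…s1 = 11000 → error at position 24.
Flip position 24: 1001001000110000110101000001000 → 1001001000110000110101010001000
Read data bits from positions 3,5,6,7,9,10,11,12,13,14,15,17,18,19,20,21,22,23,24,25,26,27,28,29,30,31: 00010011000110101010001000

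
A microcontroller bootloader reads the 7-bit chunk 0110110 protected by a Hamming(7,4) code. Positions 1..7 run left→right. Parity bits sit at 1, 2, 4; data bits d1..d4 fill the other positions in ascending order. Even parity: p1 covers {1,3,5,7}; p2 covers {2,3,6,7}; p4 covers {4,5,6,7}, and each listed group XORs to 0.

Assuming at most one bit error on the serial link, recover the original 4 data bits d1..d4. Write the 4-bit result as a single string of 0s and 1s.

1110

s1 (pos 1,3,5,7): 0⊕1⊕1⊕0 = 0
s2 (pos 2,3,6,7): 1⊕1⊕1⊕0 = 1
s4 (pos 4,5,6,7): 0⊕1⊕1⊕0 = 0
Syndrome s4…s1 = 010 → error at position 2.
Flip position 2: 0110110 → 0010110
Read data bits from positions 3,5,6,7: 1110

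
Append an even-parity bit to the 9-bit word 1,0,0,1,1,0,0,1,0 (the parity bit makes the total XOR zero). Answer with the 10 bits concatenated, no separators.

XOR of the 9 data bits: 1⊕0⊕0⊕1⊕1⊕0⊕0⊕1⊕0 = 0
Parity bit = 0 (so all 10 bits XOR to 0).

1001100100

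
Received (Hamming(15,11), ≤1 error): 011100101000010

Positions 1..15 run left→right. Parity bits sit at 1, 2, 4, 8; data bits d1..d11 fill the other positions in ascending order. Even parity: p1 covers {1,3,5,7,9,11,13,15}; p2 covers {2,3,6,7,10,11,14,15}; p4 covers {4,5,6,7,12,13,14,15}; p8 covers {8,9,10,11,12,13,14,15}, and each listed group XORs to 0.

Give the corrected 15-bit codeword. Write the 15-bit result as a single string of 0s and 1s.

s1 (pos 1,3,5,7,9,11,13,15): 0⊕1⊕0⊕1⊕1⊕0⊕0⊕0 = 1
s2 (pos 2,3,6,7,10,11,14,15): 1⊕1⊕0⊕1⊕0⊕0⊕1⊕0 = 0
s4 (pos 4,5,6,7,12,13,14,15): 1⊕0⊕0⊕1⊕0⊕0⊕1⊕0 = 1
s8 (pos 8,9,10,11,12,13,14,15): 0⊕1⊕0⊕0⊕0⊕0⊕1⊕0 = 0
Syndrome s8…s1 = 0101 → error at position 5.
Flip position 5: 011100101000010 → 011110101000010

011110101000010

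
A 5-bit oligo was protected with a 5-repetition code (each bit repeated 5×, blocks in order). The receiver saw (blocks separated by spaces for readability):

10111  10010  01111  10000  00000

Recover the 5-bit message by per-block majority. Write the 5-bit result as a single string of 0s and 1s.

10100

Block 1 (10111): 4 ones → 1
Block 2 (10010): 2 ones → 0
Block 3 (01111): 4 ones → 1
Block 4 (10000): 1 one → 0
Block 5 (00000): 0 ones → 0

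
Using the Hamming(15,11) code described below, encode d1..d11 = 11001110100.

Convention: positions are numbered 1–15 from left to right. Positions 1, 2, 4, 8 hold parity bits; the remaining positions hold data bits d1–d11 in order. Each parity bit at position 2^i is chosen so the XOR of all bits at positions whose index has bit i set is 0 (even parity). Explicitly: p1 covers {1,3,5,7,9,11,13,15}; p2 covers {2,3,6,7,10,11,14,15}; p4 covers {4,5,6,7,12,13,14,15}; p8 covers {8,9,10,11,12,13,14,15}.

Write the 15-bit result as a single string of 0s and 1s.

111010001110100

Place data at non-parity positions: p1 p2 1 p4 1 0 0 p8 1 1 1 0 1 0 0
p1 (pos 1,3,5,7,9,11,13,15): XOR of data positions = 1⊕1⊕0⊕1⊕1⊕1⊕0 = 1
p2 (pos 2,3,6,7,10,11,14,15): XOR of data positions = 1⊕0⊕0⊕1⊕1⊕0⊕0 = 1
p4 (pos 4,5,6,7,12,13,14,15): XOR of data positions = 1⊕0⊕0⊕0⊕1⊕0⊕0 = 0
p8 (pos 8,9,10,11,12,13,14,15): XOR of data positions = 1⊕1⊕1⊕0⊕1⊕0⊕0 = 0
Codeword: 111010001110100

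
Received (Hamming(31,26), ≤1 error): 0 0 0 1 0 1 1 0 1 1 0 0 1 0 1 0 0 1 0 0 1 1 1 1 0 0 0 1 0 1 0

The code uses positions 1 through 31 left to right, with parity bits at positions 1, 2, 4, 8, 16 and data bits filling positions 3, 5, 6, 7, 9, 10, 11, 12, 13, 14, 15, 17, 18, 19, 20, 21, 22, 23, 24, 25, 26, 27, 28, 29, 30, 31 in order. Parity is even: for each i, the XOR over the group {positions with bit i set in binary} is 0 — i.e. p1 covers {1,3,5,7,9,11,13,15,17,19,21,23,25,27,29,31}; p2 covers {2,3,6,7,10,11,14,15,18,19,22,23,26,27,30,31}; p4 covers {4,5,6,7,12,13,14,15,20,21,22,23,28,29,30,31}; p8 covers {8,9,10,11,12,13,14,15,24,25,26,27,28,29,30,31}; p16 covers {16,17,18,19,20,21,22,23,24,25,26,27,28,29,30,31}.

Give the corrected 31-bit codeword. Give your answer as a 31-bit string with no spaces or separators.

s1 (pos 1,3,5,7,9,11,13,15,17,19,21,23,25,27,29,31): 0⊕0⊕0⊕1⊕1⊕0⊕1⊕1⊕0⊕0⊕1⊕1⊕0⊕0⊕0⊕0 = 0
s2 (pos 2,3,6,7,10,11,14,15,18,19,22,23,26,27,30,31): 0⊕0⊕1⊕1⊕1⊕0⊕0⊕1⊕1⊕0⊕1⊕1⊕0⊕0⊕1⊕0 = 0
s4 (pos 4,5,6,7,12,13,14,15,20,21,22,23,28,29,30,31): 1⊕0⊕1⊕1⊕0⊕1⊕0⊕1⊕0⊕1⊕1⊕1⊕1⊕0⊕1⊕0 = 0
s8 (pos 8,9,10,11,12,13,14,15,24,25,26,27,28,29,30,31): 0⊕1⊕1⊕0⊕0⊕1⊕0⊕1⊕1⊕0⊕0⊕0⊕1⊕0⊕1⊕0 = 1
s16 (pos 16,17,18,19,20,21,22,23,24,25,26,27,28,29,30,31): 0⊕0⊕1⊕0⊕0⊕1⊕1⊕1⊕1⊕0⊕0⊕0⊕1⊕0⊕1⊕0 = 1
Syndrome s16…s1 = 11000 → error at position 24.
Flip position 24: 0001011011001010010011110001010 → 0001011011001010010011100001010

0001011011001010010011100001010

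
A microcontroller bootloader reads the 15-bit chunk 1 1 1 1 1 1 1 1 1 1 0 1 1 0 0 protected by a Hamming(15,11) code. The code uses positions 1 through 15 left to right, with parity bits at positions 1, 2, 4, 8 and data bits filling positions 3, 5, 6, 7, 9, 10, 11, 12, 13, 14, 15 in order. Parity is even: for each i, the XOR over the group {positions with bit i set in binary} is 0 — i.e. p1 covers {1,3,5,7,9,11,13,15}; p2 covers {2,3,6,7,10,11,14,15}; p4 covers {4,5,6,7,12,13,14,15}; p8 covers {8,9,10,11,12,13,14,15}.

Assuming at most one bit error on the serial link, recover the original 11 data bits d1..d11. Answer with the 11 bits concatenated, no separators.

s1 (pos 1,3,5,7,9,11,13,15): 1⊕1⊕1⊕1⊕1⊕0⊕1⊕0 = 0
s2 (pos 2,3,6,7,10,11,14,15): 1⊕1⊕1⊕1⊕1⊕0⊕0⊕0 = 1
s4 (pos 4,5,6,7,12,13,14,15): 1⊕1⊕1⊕1⊕1⊕1⊕0⊕0 = 0
s8 (pos 8,9,10,11,12,13,14,15): 1⊕1⊕1⊕0⊕1⊕1⊕0⊕0 = 1
Syndrome s8…s1 = 1010 → error at position 10.
Flip position 10: 111111111101100 → 111111111001100
Read data bits from positions 3,5,6,7,9,10,11,12,13,14,15: 11111001100

11111001100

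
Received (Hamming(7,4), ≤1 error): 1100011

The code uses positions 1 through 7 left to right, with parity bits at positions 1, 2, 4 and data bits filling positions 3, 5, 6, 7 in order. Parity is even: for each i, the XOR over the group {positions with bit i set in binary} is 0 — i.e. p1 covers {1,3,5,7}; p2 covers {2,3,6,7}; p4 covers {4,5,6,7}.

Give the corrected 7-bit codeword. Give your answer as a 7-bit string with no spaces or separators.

s1 (pos 1,3,5,7): 1⊕0⊕0⊕1 = 0
s2 (pos 2,3,6,7): 1⊕0⊕1⊕1 = 1
s4 (pos 4,5,6,7): 0⊕0⊕1⊕1 = 0
Syndrome s4…s1 = 010 → error at position 2.
Flip position 2: 1100011 → 1000011

1000011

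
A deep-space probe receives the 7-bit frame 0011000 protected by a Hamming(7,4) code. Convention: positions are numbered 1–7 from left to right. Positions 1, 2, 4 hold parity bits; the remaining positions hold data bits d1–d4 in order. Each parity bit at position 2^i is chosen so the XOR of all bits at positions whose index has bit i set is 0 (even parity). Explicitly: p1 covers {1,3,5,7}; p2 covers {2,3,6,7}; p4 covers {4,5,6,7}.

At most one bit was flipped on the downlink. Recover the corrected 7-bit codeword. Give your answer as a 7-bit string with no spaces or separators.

s1 (pos 1,3,5,7): 0⊕1⊕0⊕0 = 1
s2 (pos 2,3,6,7): 0⊕1⊕0⊕0 = 1
s4 (pos 4,5,6,7): 1⊕0⊕0⊕0 = 1
Syndrome s4…s1 = 111 → error at position 7.
Flip position 7: 0011000 → 0011001

0011001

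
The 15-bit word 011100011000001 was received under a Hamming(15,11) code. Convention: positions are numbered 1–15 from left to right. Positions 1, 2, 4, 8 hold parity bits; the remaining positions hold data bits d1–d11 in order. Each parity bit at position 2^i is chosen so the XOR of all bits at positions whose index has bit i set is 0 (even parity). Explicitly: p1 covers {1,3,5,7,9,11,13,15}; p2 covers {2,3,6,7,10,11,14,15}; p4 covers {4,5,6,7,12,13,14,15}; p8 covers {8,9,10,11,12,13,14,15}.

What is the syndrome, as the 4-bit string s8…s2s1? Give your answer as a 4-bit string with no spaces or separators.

1011

s1 (pos 1,3,5,7,9,11,13,15): 0⊕1⊕0⊕0⊕1⊕0⊕0⊕1 = 1
s2 (pos 2,3,6,7,10,11,14,15): 1⊕1⊕0⊕0⊕0⊕0⊕0⊕1 = 1
s4 (pos 4,5,6,7,12,13,14,15): 1⊕0⊕0⊕0⊕0⊕0⊕0⊕1 = 0
s8 (pos 8,9,10,11,12,13,14,15): 1⊕1⊕0⊕0⊕0⊕0⊕0⊕1 = 1
Syndrome s8…s1 = 1011 → error at position 11.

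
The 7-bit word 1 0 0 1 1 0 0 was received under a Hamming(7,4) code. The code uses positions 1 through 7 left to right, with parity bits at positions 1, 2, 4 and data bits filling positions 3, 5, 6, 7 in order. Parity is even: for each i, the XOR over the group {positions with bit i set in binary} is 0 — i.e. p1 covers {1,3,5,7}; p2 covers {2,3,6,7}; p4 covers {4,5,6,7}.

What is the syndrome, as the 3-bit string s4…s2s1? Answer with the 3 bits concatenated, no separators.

000

s1 (pos 1,3,5,7): 1⊕0⊕1⊕0 = 0
s2 (pos 2,3,6,7): 0⊕0⊕0⊕0 = 0
s4 (pos 4,5,6,7): 1⊕1⊕0⊕0 = 0
Syndrome s4…s1 = 000 → no error.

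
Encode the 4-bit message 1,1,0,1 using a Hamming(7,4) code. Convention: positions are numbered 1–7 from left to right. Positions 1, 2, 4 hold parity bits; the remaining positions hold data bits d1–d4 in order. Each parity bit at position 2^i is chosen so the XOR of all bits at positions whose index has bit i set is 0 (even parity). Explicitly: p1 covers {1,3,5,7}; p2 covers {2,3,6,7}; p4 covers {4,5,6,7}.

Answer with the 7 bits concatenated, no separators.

Place data at non-parity positions: p1 p2 1 p4 1 0 1
p1 (pos 1,3,5,7): XOR of data positions = 1⊕1⊕1 = 1
p2 (pos 2,3,6,7): XOR of data positions = 1⊕0⊕1 = 0
p4 (pos 4,5,6,7): XOR of data positions = 1⊕0⊕1 = 0
Codeword: 1010101

1010101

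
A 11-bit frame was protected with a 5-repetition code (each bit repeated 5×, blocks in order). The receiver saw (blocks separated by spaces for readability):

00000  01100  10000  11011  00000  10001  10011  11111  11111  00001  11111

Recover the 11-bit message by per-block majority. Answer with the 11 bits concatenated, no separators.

Block 1 (00000): 0 ones → 0
Block 2 (01100): 2 ones → 0
Block 3 (10000): 1 one → 0
Block 4 (11011): 4 ones → 1
Block 5 (00000): 0 ones → 0
Block 6 (10001): 2 ones → 0
Block 7 (10011): 3 ones → 1
Block 8 (11111): 5 ones → 1
Block 9 (11111): 5 ones → 1
Block 10 (00001): 1 one → 0
Block 11 (11111): 5 ones → 1

00010011101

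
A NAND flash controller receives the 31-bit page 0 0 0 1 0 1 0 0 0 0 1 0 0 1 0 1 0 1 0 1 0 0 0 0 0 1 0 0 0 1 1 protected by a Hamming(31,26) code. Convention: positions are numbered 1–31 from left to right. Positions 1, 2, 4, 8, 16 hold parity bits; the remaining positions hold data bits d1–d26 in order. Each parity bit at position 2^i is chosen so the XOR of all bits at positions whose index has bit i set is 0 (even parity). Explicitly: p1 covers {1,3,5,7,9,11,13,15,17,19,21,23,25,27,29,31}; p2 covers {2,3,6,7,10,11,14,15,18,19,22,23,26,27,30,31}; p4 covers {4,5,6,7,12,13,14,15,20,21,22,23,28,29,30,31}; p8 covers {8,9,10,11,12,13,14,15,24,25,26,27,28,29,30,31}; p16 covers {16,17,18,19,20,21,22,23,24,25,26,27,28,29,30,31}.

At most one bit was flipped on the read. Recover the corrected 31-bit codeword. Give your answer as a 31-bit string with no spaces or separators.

s1 (pos 1,3,5,7,9,11,13,15,17,19,21,23,25,27,29,31): 0⊕0⊕0⊕0⊕0⊕1⊕0⊕0⊕0⊕0⊕0⊕0⊕0⊕0⊕0⊕1 = 0
s2 (pos 2,3,6,7,10,11,14,15,18,19,22,23,26,27,30,31): 0⊕0⊕1⊕0⊕0⊕1⊕1⊕0⊕1⊕0⊕0⊕0⊕1⊕0⊕1⊕1 = 1
s4 (pos 4,5,6,7,12,13,14,15,20,21,22,23,28,29,30,31): 1⊕0⊕1⊕0⊕0⊕0⊕1⊕0⊕1⊕0⊕0⊕0⊕0⊕0⊕1⊕1 = 0
s8 (pos 8,9,10,11,12,13,14,15,24,25,26,27,28,29,30,31): 0⊕0⊕0⊕1⊕0⊕0⊕1⊕0⊕0⊕0⊕1⊕0⊕0⊕0⊕1⊕1 = 1
s16 (pos 16,17,18,19,20,21,22,23,24,25,26,27,28,29,30,31): 1⊕0⊕1⊕0⊕1⊕0⊕0⊕0⊕0⊕0⊕1⊕0⊕0⊕0⊕1⊕1 = 0
Syndrome s16…s1 = 01010 → error at position 10.
Flip position 10: 0001010000100101010100000100011 → 0001010001100101010100000100011

0001010001100101010100000100011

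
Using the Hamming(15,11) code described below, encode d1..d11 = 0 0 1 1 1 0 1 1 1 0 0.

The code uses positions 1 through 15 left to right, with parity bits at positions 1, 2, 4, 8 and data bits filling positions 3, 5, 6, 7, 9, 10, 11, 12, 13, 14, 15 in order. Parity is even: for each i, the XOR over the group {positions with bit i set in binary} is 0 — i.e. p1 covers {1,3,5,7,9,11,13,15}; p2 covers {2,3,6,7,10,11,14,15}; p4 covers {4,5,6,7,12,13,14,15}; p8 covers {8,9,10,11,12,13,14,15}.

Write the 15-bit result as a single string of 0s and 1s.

Place data at non-parity positions: p1 p2 0 p4 0 1 1 p8 1 0 1 1 1 0 0
p1 (pos 1,3,5,7,9,11,13,15): XOR of data positions = 0⊕0⊕1⊕1⊕1⊕1⊕0 = 0
p2 (pos 2,3,6,7,10,11,14,15): XOR of data positions = 0⊕1⊕1⊕0⊕1⊕0⊕0 = 1
p4 (pos 4,5,6,7,12,13,14,15): XOR of data positions = 0⊕1⊕1⊕1⊕1⊕0⊕0 = 0
p8 (pos 8,9,10,11,12,13,14,15): XOR of data positions = 1⊕0⊕1⊕1⊕1⊕0⊕0 = 0
Codeword: 010001101011100

010001101011100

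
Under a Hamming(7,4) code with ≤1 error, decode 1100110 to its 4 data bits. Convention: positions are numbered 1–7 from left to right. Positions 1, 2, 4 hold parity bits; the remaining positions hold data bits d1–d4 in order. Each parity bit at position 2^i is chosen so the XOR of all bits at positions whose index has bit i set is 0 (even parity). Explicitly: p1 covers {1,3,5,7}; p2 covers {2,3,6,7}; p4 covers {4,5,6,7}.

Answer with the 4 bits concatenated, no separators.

0110

s1 (pos 1,3,5,7): 1⊕0⊕1⊕0 = 0
s2 (pos 2,3,6,7): 1⊕0⊕1⊕0 = 0
s4 (pos 4,5,6,7): 0⊕1⊕1⊕0 = 0
Syndrome s4…s1 = 000 → no error.
Read data bits from positions 3,5,6,7: 0110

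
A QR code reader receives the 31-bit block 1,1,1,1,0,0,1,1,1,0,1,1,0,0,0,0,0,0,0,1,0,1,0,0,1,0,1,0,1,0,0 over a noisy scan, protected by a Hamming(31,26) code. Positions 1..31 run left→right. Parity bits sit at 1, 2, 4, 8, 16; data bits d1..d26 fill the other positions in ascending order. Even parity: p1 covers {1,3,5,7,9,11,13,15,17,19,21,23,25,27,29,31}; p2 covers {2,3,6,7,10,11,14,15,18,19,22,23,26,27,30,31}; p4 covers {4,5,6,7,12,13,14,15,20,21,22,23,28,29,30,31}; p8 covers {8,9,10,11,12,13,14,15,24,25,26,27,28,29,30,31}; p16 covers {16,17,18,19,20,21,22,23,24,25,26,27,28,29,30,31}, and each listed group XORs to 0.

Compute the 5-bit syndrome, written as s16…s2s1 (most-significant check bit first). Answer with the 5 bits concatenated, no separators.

s1 (pos 1,3,5,7,9,11,13,15,17,19,21,23,25,27,29,31): 1⊕1⊕0⊕1⊕1⊕1⊕0⊕0⊕0⊕0⊕0⊕0⊕1⊕1⊕1⊕0 = 0
s2 (pos 2,3,6,7,10,11,14,15,18,19,22,23,26,27,30,31): 1⊕1⊕0⊕1⊕0⊕1⊕0⊕0⊕0⊕0⊕1⊕0⊕0⊕1⊕0⊕0 = 0
s4 (pos 4,5,6,7,12,13,14,15,20,21,22,23,28,29,30,31): 1⊕0⊕0⊕1⊕1⊕0⊕0⊕0⊕1⊕0⊕1⊕0⊕0⊕1⊕0⊕0 = 0
s8 (pos 8,9,10,11,12,13,14,15,24,25,26,27,28,29,30,31): 1⊕1⊕0⊕1⊕1⊕0⊕0⊕0⊕0⊕1⊕0⊕1⊕0⊕1⊕0⊕0 = 1
s16 (pos 16,17,18,19,20,21,22,23,24,25,26,27,28,29,30,31): 0⊕0⊕0⊕0⊕1⊕0⊕1⊕0⊕0⊕1⊕0⊕1⊕0⊕1⊕0⊕0 = 1
Syndrome s16…s1 = 11000 → error at position 24.

11000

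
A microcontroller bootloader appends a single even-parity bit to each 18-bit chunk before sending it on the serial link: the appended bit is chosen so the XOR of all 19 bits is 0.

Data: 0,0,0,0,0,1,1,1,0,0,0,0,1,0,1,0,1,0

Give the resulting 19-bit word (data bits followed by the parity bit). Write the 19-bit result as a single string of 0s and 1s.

XOR of the 18 data bits: 0⊕0⊕0⊕0⊕0⊕1⊕1⊕1⊕0⊕0⊕0⊕0⊕1⊕0⊕1⊕0⊕1⊕0 = 0
Parity bit = 0 (so all 19 bits XOR to 0).

0000011100001010100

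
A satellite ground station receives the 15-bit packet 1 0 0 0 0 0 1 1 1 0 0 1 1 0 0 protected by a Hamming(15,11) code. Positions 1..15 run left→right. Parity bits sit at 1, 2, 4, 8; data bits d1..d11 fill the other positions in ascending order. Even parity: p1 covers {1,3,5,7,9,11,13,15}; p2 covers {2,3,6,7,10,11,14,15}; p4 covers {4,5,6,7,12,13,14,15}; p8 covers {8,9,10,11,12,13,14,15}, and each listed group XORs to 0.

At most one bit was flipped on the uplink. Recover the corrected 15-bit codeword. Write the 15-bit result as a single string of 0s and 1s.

s1 (pos 1,3,5,7,9,11,13,15): 1⊕0⊕0⊕1⊕1⊕0⊕1⊕0 = 0
s2 (pos 2,3,6,7,10,11,14,15): 0⊕0⊕0⊕1⊕0⊕0⊕0⊕0 = 1
s4 (pos 4,5,6,7,12,13,14,15): 0⊕0⊕0⊕1⊕1⊕1⊕0⊕0 = 1
s8 (pos 8,9,10,11,12,13,14,15): 1⊕1⊕0⊕0⊕1⊕1⊕0⊕0 = 0
Syndrome s8…s1 = 0110 → error at position 6.
Flip position 6: 100000111001100 → 100001111001100

100001111001100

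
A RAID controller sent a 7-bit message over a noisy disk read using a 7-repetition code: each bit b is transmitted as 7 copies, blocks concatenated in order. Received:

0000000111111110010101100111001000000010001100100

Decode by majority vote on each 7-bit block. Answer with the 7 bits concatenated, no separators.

Block 1 (0000000): 0 ones → 0
Block 2 (1111111): 7 ones → 1
Block 3 (1001010): 3 ones → 0
Block 4 (1100111): 5 ones → 1
Block 5 (0010000): 1 one → 0
Block 6 (0001000): 1 one → 0
Block 7 (1100100): 3 ones → 0

0101000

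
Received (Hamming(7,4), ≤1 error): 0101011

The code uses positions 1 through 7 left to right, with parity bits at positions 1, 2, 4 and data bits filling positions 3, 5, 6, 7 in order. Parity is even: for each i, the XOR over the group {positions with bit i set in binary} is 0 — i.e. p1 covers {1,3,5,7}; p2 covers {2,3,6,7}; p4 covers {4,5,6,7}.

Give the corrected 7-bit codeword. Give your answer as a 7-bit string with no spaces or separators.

s1 (pos 1,3,5,7): 0⊕0⊕0⊕1 = 1
s2 (pos 2,3,6,7): 1⊕0⊕1⊕1 = 1
s4 (pos 4,5,6,7): 1⊕0⊕1⊕1 = 1
Syndrome s4…s1 = 111 → error at position 7.
Flip position 7: 0101011 → 0101010

0101010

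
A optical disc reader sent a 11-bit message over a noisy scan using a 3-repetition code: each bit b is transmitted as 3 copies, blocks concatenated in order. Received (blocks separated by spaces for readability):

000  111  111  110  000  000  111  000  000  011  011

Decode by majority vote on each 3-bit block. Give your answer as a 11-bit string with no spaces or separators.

01110010011

Block 1 (000): 0 ones → 0
Block 2 (111): 3 ones → 1
Block 3 (111): 3 ones → 1
Block 4 (110): 2 ones → 1
Block 5 (000): 0 ones → 0
Block 6 (000): 0 ones → 0
Block 7 (111): 3 ones → 1
Block 8 (000): 0 ones → 0
Block 9 (000): 0 ones → 0
Block 10 (011): 2 ones → 1
Block 11 (011): 2 ones → 1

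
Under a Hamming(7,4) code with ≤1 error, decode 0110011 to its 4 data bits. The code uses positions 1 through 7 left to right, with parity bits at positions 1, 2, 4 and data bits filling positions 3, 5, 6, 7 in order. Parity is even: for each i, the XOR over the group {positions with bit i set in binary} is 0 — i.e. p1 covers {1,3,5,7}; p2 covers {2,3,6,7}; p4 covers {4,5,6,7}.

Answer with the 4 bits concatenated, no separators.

1011

s1 (pos 1,3,5,7): 0⊕1⊕0⊕1 = 0
s2 (pos 2,3,6,7): 1⊕1⊕1⊕1 = 0
s4 (pos 4,5,6,7): 0⊕0⊕1⊕1 = 0
Syndrome s4…s1 = 000 → no error.
Read data bits from positions 3,5,6,7: 1011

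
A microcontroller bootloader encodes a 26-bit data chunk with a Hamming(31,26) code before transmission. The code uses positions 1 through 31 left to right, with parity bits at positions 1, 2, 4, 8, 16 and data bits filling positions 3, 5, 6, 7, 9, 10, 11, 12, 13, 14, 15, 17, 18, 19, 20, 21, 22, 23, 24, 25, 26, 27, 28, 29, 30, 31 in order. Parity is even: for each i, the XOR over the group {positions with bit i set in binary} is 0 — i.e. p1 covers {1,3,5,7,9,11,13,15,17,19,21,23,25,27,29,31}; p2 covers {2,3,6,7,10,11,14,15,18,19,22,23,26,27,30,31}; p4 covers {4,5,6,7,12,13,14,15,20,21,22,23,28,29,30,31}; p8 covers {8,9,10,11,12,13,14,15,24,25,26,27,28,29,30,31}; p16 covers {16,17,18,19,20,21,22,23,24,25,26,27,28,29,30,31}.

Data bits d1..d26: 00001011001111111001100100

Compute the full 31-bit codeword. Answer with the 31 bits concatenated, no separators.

0000000110110011111111001100100

Place data at non-parity positions: p1 p2 0 p4 0 0 0 p8 1 0 1 1 0 0 1 p16 1 1 1 1 1 1 0 0 1 1 0 0 1 0 0
p1 (pos 1,3,5,7,9,11,13,15,17,19,21,23,25,27,29,31): XOR of data positions = 0⊕0⊕0⊕1⊕1⊕0⊕1⊕1⊕1⊕1⊕0⊕1⊕0⊕1⊕0 = 0
p2 (pos 2,3,6,7,10,11,14,15,18,19,22,23,26,27,30,31): XOR of data positions = 0⊕0⊕0⊕0⊕1⊕0⊕1⊕1⊕1⊕1⊕0⊕1⊕0⊕0⊕0 = 0
p4 (pos 4,5,6,7,12,13,14,15,20,21,22,23,28,29,30,31): XOR of data positions = 0⊕0⊕0⊕1⊕0⊕0⊕1⊕1⊕1⊕1⊕0⊕0⊕1⊕0⊕0 = 0
p8 (pos 8,9,10,11,12,13,14,15,24,25,26,27,28,29,30,31): XOR of data positions = 1⊕0⊕1⊕1⊕0⊕0⊕1⊕0⊕1⊕1⊕0⊕0⊕1⊕0⊕0 = 1
p16 (pos 16,17,18,19,20,21,22,23,24,25,26,27,28,29,30,31): XOR of data positions = 1⊕1⊕1⊕1⊕1⊕1⊕0⊕0⊕1⊕1⊕0⊕0⊕1⊕0⊕0 = 1
Codeword: 0000000110110011111111001100100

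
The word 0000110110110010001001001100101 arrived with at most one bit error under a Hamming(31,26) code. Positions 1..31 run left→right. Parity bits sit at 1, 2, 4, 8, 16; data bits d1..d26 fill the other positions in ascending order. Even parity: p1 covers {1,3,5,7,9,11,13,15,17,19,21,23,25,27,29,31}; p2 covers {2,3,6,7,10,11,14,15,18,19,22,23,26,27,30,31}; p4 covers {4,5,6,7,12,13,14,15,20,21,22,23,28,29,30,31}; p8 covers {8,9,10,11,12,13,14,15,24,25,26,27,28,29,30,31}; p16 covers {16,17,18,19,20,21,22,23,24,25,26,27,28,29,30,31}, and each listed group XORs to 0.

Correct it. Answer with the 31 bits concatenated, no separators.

0000110110110110001001001100101

s1 (pos 1,3,5,7,9,11,13,15,17,19,21,23,25,27,29,31): 0⊕0⊕1⊕0⊕1⊕1⊕0⊕1⊕0⊕1⊕0⊕0⊕1⊕0⊕1⊕1 = 0
s2 (pos 2,3,6,7,10,11,14,15,18,19,22,23,26,27,30,31): 0⊕0⊕1⊕0⊕0⊕1⊕0⊕1⊕0⊕1⊕1⊕0⊕1⊕0⊕0⊕1 = 1
s4 (pos 4,5,6,7,12,13,14,15,20,21,22,23,28,29,30,31): 0⊕1⊕1⊕0⊕1⊕0⊕0⊕1⊕0⊕0⊕1⊕0⊕0⊕1⊕0⊕1 = 1
s8 (pos 8,9,10,11,12,13,14,15,24,25,26,27,28,29,30,31): 1⊕1⊕0⊕1⊕1⊕0⊕0⊕1⊕0⊕1⊕1⊕0⊕0⊕1⊕0⊕1 = 1
s16 (pos 16,17,18,19,20,21,22,23,24,25,26,27,28,29,30,31): 0⊕0⊕0⊕1⊕0⊕0⊕1⊕0⊕0⊕1⊕1⊕0⊕0⊕1⊕0⊕1 = 0
Syndrome s16…s1 = 01110 → error at position 14.
Flip position 14: 0000110110110010001001001100101 → 0000110110110110001001001100101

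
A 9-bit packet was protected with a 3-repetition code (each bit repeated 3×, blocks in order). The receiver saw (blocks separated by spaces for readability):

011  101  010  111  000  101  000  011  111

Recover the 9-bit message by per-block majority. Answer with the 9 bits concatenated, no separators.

Block 1 (011): 2 ones → 1
Block 2 (101): 2 ones → 1
Block 3 (010): 1 one → 0
Block 4 (111): 3 ones → 1
Block 5 (000): 0 ones → 0
Block 6 (101): 2 ones → 1
Block 7 (000): 0 ones → 0
Block 8 (011): 2 ones → 1
Block 9 (111): 3 ones → 1

110101011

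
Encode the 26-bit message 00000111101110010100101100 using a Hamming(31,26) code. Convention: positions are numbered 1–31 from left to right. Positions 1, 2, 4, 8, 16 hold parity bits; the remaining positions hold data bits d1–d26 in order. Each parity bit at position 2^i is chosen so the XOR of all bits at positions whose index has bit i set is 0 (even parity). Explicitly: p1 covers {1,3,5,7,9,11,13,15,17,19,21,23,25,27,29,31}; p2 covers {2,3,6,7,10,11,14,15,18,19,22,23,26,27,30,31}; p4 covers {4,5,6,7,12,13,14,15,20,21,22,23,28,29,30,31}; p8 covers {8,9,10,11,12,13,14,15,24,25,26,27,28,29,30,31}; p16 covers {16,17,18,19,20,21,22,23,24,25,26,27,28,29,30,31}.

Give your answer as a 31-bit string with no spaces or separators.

1001000001111011110010100101100

Place data at non-parity positions: p1 p2 0 p4 0 0 0 p8 0 1 1 1 1 0 1 p16 1 1 0 0 1 0 1 0 0 1 0 1 1 0 0
p1 (pos 1,3,5,7,9,11,13,15,17,19,21,23,25,27,29,31): XOR of data positions = 0⊕0⊕0⊕0⊕1⊕1⊕1⊕1⊕0⊕1⊕1⊕0⊕0⊕1⊕0 = 1
p2 (pos 2,3,6,7,10,11,14,15,18,19,22,23,26,27,30,31): XOR of data positions = 0⊕0⊕0⊕1⊕1⊕0⊕1⊕1⊕0⊕0⊕1⊕1⊕0⊕0⊕0 = 0
p4 (pos 4,5,6,7,12,13,14,15,20,21,22,23,28,29,30,31): XOR of data positions = 0⊕0⊕0⊕1⊕1⊕0⊕1⊕0⊕1⊕0⊕1⊕1⊕1⊕0⊕0 = 1
p8 (pos 8,9,10,11,12,13,14,15,24,25,26,27,28,29,30,31): XOR of data positions = 0⊕1⊕1⊕1⊕1⊕0⊕1⊕0⊕0⊕1⊕0⊕1⊕1⊕0⊕0 = 0
p16 (pos 16,17,18,19,20,21,22,23,24,25,26,27,28,29,30,31): XOR of data positions = 1⊕1⊕0⊕0⊕1⊕0⊕1⊕0⊕0⊕1⊕0⊕1⊕1⊕0⊕0 = 1
Codeword: 1001000001111011110010100101100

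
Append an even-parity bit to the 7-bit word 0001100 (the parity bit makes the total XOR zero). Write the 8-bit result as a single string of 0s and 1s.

XOR of the 7 data bits: 0⊕0⊕0⊕1⊕1⊕0⊕0 = 0
Parity bit = 0 (so all 8 bits XOR to 0).

00011000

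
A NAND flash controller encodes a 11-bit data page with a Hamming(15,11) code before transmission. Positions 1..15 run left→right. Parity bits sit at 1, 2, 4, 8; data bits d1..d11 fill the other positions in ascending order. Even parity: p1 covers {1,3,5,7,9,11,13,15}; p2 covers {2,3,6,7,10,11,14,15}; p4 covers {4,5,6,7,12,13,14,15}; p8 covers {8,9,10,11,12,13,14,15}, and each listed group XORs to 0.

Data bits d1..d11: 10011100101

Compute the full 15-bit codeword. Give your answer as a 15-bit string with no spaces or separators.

101100101100101

Place data at non-parity positions: p1 p2 1 p4 0 0 1 p8 1 1 0 0 1 0 1
p1 (pos 1,3,5,7,9,11,13,15): XOR of data positions = 1⊕0⊕1⊕1⊕0⊕1⊕1 = 1
p2 (pos 2,3,6,7,10,11,14,15): XOR of data positions = 1⊕0⊕1⊕1⊕0⊕0⊕1 = 0
p4 (pos 4,5,6,7,12,13,14,15): XOR of data positions = 0⊕0⊕1⊕0⊕1⊕0⊕1 = 1
p8 (pos 8,9,10,11,12,13,14,15): XOR of data positions = 1⊕1⊕0⊕0⊕1⊕0⊕1 = 0
Codeword: 101100101100101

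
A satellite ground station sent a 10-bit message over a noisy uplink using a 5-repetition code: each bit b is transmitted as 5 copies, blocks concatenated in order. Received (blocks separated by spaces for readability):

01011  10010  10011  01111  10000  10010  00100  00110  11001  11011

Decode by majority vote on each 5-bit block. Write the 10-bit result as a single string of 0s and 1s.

1011000011

Block 1 (01011): 3 ones → 1
Block 2 (10010): 2 ones → 0
Block 3 (10011): 3 ones → 1
Block 4 (01111): 4 ones → 1
Block 5 (10000): 1 one → 0
Block 6 (10010): 2 ones → 0
Block 7 (00100): 1 one → 0
Block 8 (00110): 2 ones → 0
Block 9 (11001): 3 ones → 1
Block 10 (11011): 4 ones → 1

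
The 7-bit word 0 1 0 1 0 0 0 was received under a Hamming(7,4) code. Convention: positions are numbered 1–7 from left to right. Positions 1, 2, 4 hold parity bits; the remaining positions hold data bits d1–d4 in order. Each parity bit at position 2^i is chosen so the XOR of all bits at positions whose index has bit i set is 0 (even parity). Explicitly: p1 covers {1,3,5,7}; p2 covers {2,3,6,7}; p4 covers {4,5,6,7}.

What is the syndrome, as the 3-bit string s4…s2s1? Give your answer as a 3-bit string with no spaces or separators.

110

s1 (pos 1,3,5,7): 0⊕0⊕0⊕0 = 0
s2 (pos 2,3,6,7): 1⊕0⊕0⊕0 = 1
s4 (pos 4,5,6,7): 1⊕0⊕0⊕0 = 1
Syndrome s4…s1 = 110 → error at position 6.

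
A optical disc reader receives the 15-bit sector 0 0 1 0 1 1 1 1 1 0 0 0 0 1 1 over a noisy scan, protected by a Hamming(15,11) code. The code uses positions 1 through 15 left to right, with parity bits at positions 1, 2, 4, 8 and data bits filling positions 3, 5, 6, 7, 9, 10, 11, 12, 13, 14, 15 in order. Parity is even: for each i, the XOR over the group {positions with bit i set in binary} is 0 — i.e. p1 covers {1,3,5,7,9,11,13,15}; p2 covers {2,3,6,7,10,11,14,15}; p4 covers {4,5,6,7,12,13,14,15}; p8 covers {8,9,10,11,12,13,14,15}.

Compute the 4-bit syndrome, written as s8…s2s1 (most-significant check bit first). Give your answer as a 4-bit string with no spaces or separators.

0111

s1 (pos 1,3,5,7,9,11,13,15): 0⊕1⊕1⊕1⊕1⊕0⊕0⊕1 = 1
s2 (pos 2,3,6,7,10,11,14,15): 0⊕1⊕1⊕1⊕0⊕0⊕1⊕1 = 1
s4 (pos 4,5,6,7,12,13,14,15): 0⊕1⊕1⊕1⊕0⊕0⊕1⊕1 = 1
s8 (pos 8,9,10,11,12,13,14,15): 1⊕1⊕0⊕0⊕0⊕0⊕1⊕1 = 0
Syndrome s8…s1 = 0111 → error at position 7.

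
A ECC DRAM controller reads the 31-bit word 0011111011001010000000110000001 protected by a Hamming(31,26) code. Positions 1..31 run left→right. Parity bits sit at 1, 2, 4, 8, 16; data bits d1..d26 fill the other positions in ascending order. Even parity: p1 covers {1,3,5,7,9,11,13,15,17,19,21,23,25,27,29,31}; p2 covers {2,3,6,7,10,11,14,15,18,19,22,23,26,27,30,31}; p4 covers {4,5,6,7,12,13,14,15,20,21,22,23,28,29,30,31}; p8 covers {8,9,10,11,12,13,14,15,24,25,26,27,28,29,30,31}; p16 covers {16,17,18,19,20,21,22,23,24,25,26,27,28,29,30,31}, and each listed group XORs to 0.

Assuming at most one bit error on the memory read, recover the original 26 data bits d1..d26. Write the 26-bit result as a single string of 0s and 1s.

s1 (pos 1,3,5,7,9,11,13,15,17,19,21,23,25,27,29,31): 0⊕1⊕1⊕1⊕1⊕0⊕1⊕1⊕0⊕0⊕0⊕1⊕0⊕0⊕0⊕1 = 0
s2 (pos 2,3,6,7,10,11,14,15,18,19,22,23,26,27,30,31): 0⊕1⊕1⊕1⊕1⊕0⊕0⊕1⊕0⊕0⊕0⊕1⊕0⊕0⊕0⊕1 = 1
s4 (pos 4,5,6,7,12,13,14,15,20,21,22,23,28,29,30,31): 1⊕1⊕1⊕1⊕0⊕1⊕0⊕1⊕0⊕0⊕0⊕1⊕0⊕0⊕0⊕1 = 0
s8 (pos 8,9,10,11,12,13,14,15,24,25,26,27,28,29,30,31): 0⊕1⊕1⊕0⊕0⊕1⊕0⊕1⊕1⊕0⊕0⊕0⊕0⊕0⊕0⊕1 = 0
s16 (pos 16,17,18,19,20,21,22,23,24,25,26,27,28,29,30,31): 0⊕0⊕0⊕0⊕0⊕0⊕0⊕1⊕1⊕0⊕0⊕0⊕0⊕0⊕0⊕1 = 1
Syndrome s16…s1 = 10010 → error at position 18.
Flip position 18: 0011111011001010000000110000001 → 0011111011001010010000110000001
Read data bits from positions 3,5,6,7,9,10,11,12,13,14,15,17,18,19,20,21,22,23,24,25,26,27,28,29,30,31: 11111100101010000110000001

11111100101010000110000001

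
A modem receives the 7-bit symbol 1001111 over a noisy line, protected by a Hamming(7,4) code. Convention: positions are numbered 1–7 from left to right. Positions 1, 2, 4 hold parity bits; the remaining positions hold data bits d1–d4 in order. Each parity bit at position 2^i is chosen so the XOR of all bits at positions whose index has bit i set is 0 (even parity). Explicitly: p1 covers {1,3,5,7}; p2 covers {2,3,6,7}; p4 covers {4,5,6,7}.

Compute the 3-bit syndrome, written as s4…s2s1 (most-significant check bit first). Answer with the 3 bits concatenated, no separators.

s1 (pos 1,3,5,7): 1⊕0⊕1⊕1 = 1
s2 (pos 2,3,6,7): 0⊕0⊕1⊕1 = 0
s4 (pos 4,5,6,7): 1⊕1⊕1⊕1 = 0
Syndrome s4…s1 = 001 → error at position 1.

001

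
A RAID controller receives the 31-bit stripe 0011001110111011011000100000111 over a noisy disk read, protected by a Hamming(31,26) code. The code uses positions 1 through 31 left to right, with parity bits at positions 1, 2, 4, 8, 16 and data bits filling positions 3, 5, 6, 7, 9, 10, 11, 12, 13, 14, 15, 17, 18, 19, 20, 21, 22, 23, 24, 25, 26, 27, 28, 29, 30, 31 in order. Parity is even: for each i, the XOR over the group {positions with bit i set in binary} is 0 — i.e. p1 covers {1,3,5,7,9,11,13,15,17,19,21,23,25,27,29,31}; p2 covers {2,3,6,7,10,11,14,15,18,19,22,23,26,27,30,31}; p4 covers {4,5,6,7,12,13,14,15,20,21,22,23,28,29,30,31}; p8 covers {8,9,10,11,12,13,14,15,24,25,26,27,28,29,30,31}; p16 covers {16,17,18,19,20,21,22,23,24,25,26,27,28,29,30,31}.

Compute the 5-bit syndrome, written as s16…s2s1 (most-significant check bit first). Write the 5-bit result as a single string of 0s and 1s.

s1 (pos 1,3,5,7,9,11,13,15,17,19,21,23,25,27,29,31): 0⊕1⊕0⊕1⊕1⊕1⊕1⊕1⊕0⊕1⊕0⊕1⊕0⊕0⊕1⊕1 = 0
s2 (pos 2,3,6,7,10,11,14,15,18,19,22,23,26,27,30,31): 0⊕1⊕0⊕1⊕0⊕1⊕0⊕1⊕1⊕1⊕0⊕1⊕0⊕0⊕1⊕1 = 1
s4 (pos 4,5,6,7,12,13,14,15,20,21,22,23,28,29,30,31): 1⊕0⊕0⊕1⊕1⊕1⊕0⊕1⊕0⊕0⊕0⊕1⊕0⊕1⊕1⊕1 = 1
s8 (pos 8,9,10,11,12,13,14,15,24,25,26,27,28,29,30,31): 1⊕1⊕0⊕1⊕1⊕1⊕0⊕1⊕0⊕0⊕0⊕0⊕0⊕1⊕1⊕1 = 1
s16 (pos 16,17,18,19,20,21,22,23,24,25,26,27,28,29,30,31): 1⊕0⊕1⊕1⊕0⊕0⊕0⊕1⊕0⊕0⊕0⊕0⊕0⊕1⊕1⊕1 = 1
Syndrome s16…s1 = 11110 → error at position 30.

11110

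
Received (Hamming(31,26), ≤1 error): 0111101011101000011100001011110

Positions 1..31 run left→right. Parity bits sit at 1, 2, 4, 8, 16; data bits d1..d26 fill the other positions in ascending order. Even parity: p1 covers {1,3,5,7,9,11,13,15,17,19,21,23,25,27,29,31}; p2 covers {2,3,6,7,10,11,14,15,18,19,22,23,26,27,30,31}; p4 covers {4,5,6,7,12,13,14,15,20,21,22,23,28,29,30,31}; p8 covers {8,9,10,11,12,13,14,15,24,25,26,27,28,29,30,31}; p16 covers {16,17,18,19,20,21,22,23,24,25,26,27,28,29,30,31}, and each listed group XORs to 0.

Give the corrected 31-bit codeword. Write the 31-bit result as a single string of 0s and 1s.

s1 (pos 1,3,5,7,9,11,13,15,17,19,21,23,25,27,29,31): 0⊕1⊕1⊕1⊕1⊕1⊕1⊕0⊕0⊕1⊕0⊕0⊕1⊕1⊕1⊕0 = 0
s2 (pos 2,3,6,7,10,11,14,15,18,19,22,23,26,27,30,31): 1⊕1⊕0⊕1⊕1⊕1⊕0⊕0⊕1⊕1⊕0⊕0⊕0⊕1⊕1⊕0 = 1
s4 (pos 4,5,6,7,12,13,14,15,20,21,22,23,28,29,30,31): 1⊕1⊕0⊕1⊕0⊕1⊕0⊕0⊕1⊕0⊕0⊕0⊕1⊕1⊕1⊕0 = 0
s8 (pos 8,9,10,11,12,13,14,15,24,25,26,27,28,29,30,31): 0⊕1⊕1⊕1⊕0⊕1⊕0⊕0⊕0⊕1⊕0⊕1⊕1⊕1⊕1⊕0 = 1
s16 (pos 16,17,18,19,20,21,22,23,24,25,26,27,28,29,30,31): 0⊕0⊕1⊕1⊕1⊕0⊕0⊕0⊕0⊕1⊕0⊕1⊕1⊕1⊕1⊕0 = 0
Syndrome s16…s1 = 01010 → error at position 10.
Flip position 10: 0111101011101000011100001011110 → 0111101010101000011100001011110

0111101010101000011100001011110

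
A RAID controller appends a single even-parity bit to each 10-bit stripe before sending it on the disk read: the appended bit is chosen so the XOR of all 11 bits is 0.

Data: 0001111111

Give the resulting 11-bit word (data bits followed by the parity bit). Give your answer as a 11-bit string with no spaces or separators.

XOR of the 10 data bits: 0⊕0⊕0⊕1⊕1⊕1⊕1⊕1⊕1⊕1 = 1
Parity bit = 1 (so all 11 bits XOR to 0).

00011111111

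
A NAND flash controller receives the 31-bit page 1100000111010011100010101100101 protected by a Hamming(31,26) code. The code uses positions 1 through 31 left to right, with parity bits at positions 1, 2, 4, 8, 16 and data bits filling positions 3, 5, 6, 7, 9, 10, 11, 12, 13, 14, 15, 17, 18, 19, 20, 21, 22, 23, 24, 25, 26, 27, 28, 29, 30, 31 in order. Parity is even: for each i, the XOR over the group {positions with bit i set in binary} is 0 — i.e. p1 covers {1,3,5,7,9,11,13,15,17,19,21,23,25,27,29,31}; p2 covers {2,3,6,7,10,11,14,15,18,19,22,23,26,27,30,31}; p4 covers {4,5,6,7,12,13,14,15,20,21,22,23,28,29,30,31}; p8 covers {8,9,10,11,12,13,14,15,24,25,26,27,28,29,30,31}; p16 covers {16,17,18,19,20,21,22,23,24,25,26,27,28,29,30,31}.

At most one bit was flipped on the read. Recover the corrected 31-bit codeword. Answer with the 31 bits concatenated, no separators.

1100000101010011100010101100101

s1 (pos 1,3,5,7,9,11,13,15,17,19,21,23,25,27,29,31): 1⊕0⊕0⊕0⊕1⊕0⊕0⊕1⊕1⊕0⊕1⊕1⊕1⊕0⊕1⊕1 = 1
s2 (pos 2,3,6,7,10,11,14,15,18,19,22,23,26,27,30,31): 1⊕0⊕0⊕0⊕1⊕0⊕0⊕1⊕0⊕0⊕0⊕1⊕1⊕0⊕0⊕1 = 0
s4 (pos 4,5,6,7,12,13,14,15,20,21,22,23,28,29,30,31): 0⊕0⊕0⊕0⊕1⊕0⊕0⊕1⊕0⊕1⊕0⊕1⊕0⊕1⊕0⊕1 = 0
s8 (pos 8,9,10,11,12,13,14,15,24,25,26,27,28,29,30,31): 1⊕1⊕1⊕0⊕1⊕0⊕0⊕1⊕0⊕1⊕1⊕0⊕0⊕1⊕0⊕1 = 1
s16 (pos 16,17,18,19,20,21,22,23,24,25,26,27,28,29,30,31): 1⊕1⊕0⊕0⊕0⊕1⊕0⊕1⊕0⊕1⊕1⊕0⊕0⊕1⊕0⊕1 = 0
Syndrome s16…s1 = 01001 → error at position 9.
Flip position 9: 1100000111010011100010101100101 → 1100000101010011100010101100101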